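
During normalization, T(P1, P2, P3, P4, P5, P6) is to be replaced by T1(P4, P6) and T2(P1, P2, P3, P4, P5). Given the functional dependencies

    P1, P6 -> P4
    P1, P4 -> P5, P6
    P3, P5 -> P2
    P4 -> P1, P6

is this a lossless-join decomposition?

Yes

Common attributes: T1 ∩ T2 = {P4}.
Closure of {P4}: P4 → P1, P6 applies, adding P1, P6; P1, P4 → P5, P6 applies, adding P5. So (P4)⁺ = {P1, P4, P5, P6}.
This closure contains every attribute of T1, so T1 ∩ T2 → T1. The join is lossless.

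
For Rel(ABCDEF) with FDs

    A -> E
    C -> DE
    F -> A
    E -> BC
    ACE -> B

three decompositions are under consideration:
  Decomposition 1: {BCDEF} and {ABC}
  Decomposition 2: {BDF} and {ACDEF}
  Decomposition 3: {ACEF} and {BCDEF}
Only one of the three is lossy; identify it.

Decomposition 1: common = {BC}, closure = {BCDE} → lossy.
Decomposition 2: common = {DF}, closure = {ABCDEF} → lossless.
Decomposition 3: common = {CEF}, closure = {ABCDEF} → lossless.

Decomposition 1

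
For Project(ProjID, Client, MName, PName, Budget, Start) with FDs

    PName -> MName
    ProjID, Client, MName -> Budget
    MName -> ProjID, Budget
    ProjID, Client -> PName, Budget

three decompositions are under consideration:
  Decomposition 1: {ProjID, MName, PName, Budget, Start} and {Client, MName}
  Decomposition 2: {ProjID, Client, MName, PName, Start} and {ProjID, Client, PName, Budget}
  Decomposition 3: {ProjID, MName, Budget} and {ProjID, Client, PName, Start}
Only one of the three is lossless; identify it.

Decomposition 1: common = {MName}, closure = {ProjID, MName, Budget} → lossy.
Decomposition 2: common = {ProjID, Client, PName}, closure = {ProjID, Client, MName, PName, Budget} → lossless.
Decomposition 3: common = {ProjID}, closure = {ProjID} → lossy.

Decomposition 2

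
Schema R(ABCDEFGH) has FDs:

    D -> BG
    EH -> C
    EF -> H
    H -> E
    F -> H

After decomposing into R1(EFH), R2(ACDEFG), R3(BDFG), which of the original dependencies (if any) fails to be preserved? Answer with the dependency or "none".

EH -> C

Check EH → C: no single fragment contains all of {CEH}, and the restricted closure of {EH} across the fragments never reaches {C}.
D → BG is preserved.
EF → H is preserved.
H → E is preserved.
F → H is preserved.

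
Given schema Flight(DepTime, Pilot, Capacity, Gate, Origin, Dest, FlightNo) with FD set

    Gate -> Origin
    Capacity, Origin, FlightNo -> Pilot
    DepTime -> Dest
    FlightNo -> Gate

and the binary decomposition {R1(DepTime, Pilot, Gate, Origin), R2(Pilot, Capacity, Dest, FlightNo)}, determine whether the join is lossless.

No

Common attributes: R1 ∩ R2 = {Pilot}.
No dependency enlarges {Pilot}, so (Pilot)⁺ = {Pilot}.
The closure contains neither all of R1 = {DepTime, Pilot, Gate, Origin} nor all of R2 = {Pilot, Capacity, Dest, FlightNo}, so the common attributes are not a superkey of either fragment. The join is lossy.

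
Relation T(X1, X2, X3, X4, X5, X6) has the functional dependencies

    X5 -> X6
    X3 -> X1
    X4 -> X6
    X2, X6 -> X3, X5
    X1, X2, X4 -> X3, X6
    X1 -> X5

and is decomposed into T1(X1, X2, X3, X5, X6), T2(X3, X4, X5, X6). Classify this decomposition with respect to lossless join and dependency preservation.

lossy but dependency-preserving

Lossless test: (X3, X5, X6)⁺ = {X1, X3, X5, X6}, which is a superkey of neither fragment — lossy.
Dependency preservation: X1, X2, X4 → X3, X6 is not contained in any single fragment, but the restricted closure of its left-hand side across the fragments still reaches the right-hand side; the remaining FDs each lie inside some fragment. All dependencies are preserved.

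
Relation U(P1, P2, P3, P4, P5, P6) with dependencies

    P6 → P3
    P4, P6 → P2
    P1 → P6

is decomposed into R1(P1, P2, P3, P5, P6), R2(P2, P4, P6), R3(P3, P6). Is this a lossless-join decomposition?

Chase test. Columns are P1, P2, P3, P4, P5, P6; row i has aⱼ where attribute j ∈ Ri, else bᵢⱼ.
Initial tableau (one row per fragment):
  row 1: a1 a2 a3 b14 a5 a6
  row 2: b21 a2 b23 a4 b25 a6
  row 3: b31 b32 a3 b34 b35 a6
Rows 1 and 2 agree on P6; apply P6→P3 and equate their P3 entries.
No row becomes fully distinguished — the join is lossy.

No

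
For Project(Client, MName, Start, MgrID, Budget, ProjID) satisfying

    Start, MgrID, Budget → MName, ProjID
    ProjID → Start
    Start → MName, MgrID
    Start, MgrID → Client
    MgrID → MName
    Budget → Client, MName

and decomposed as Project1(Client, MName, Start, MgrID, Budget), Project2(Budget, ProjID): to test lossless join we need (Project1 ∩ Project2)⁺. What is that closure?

Project1 ∩ Project2 = {Budget}.
Budget → Client, MName applies, adding Client, MName
Closure: {Client, MName, Budget}.

Client, MName, Budget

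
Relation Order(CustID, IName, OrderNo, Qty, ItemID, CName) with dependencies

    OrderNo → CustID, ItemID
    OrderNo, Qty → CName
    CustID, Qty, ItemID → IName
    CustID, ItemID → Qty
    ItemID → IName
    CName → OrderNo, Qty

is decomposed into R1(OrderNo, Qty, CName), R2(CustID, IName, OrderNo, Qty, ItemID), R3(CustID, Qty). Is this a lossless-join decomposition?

Yes

Chase test. Columns are CustID, IName, OrderNo, Qty, ItemID, CName; row i has aⱼ where attribute j ∈ Ri, else bᵢⱼ.
Initial tableau (one row per fragment):
  row 1: b11 b12 a3 a4 b15 a6
  row 2: a1 a2 a3 a4 a5 b26
  row 3: a1 b32 b33 a4 b35 b36
Rows 1 and 2 agree on OrderNo; apply OrderNo→CustID, ItemID and equate their CustID, ItemID entries.
Rows 1 and 2 agree on OrderNo, Qty; apply OrderNo, Qty→CName and equate their CName entries.
Rows 1 and 2 agree on CustID, Qty, ItemID; apply CustID, Qty, ItemID→IName and equate their IName entries.
Row 1 is now all distinguished symbols — the join is lossless.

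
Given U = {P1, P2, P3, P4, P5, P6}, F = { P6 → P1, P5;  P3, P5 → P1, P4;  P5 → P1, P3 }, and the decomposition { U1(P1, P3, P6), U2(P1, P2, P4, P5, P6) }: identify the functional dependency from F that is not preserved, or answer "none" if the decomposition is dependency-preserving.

P5 → P1, P3

Check P5 → P1, P3: no single fragment contains all of {P1, P3, P5}, and the restricted closure of {P5} across the fragments never reaches {P1, P3}.
P6 → P1, P5 is preserved.
P3, P5 → P1, P4 is preserved.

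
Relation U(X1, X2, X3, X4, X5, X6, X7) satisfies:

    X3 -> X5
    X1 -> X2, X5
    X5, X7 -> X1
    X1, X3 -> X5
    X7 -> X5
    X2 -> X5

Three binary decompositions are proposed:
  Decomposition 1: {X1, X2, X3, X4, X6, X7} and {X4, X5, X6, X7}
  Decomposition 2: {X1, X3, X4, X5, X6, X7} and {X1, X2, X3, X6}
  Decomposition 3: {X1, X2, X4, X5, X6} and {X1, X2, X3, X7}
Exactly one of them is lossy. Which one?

Decomposition 1: common = {X4, X6, X7}, closure = {X1, X2, X4, X5, X6, X7} → lossless.
Decomposition 2: common = {X1, X3, X6}, closure = {X1, X2, X3, X5, X6} → lossless.
Decomposition 3: common = {X1, X2}, closure = {X1, X2, X5} → lossy.

Decomposition 3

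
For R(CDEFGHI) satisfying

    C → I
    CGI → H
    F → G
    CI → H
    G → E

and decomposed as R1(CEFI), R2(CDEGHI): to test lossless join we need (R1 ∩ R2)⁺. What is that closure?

CEHI

R1 ∩ R2 = {CEI}.
CI → H applies, adding H
Closure: {CEHI}.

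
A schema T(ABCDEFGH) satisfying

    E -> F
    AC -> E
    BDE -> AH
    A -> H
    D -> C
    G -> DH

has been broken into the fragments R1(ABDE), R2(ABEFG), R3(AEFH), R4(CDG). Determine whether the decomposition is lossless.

Yes

Chase test. Columns are ABCDEFGH; row i has aⱼ where attribute j ∈ Ri, else bᵢⱼ.
Initial tableau (one row per fragment):
  row 1: a1 a2 b13 a4 a5 b16 b17 b18
  row 2: a1 a2 b23 b24 a5 a6 a7 b28
  row 3: a1 b32 b33 b34 a5 a6 b37 a8
  row 4: b41 b42 a3 a4 b45 b46 a7 b48
Rows 1 and 2 agree on E; apply E→F and equate their F entries.
Rows 1 and 2 agree on A; apply A→H and equate their H entries.
Rows 1 and 3 agree on A; apply A→H and equate their H entries.
Rows 1 and 4 agree on D; apply D→C and equate their C entries.
Rows 2 and 4 agree on G; apply G→DH and equate their DH entries.
Rows 1 and 2 agree on D; apply D→C and equate their C entries.
Row 2 is now all distinguished symbols — the join is lossless.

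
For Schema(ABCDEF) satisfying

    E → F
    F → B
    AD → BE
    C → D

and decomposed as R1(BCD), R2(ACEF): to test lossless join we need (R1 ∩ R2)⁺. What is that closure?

CD

R1 ∩ R2 = {C}.
C → D applies, adding D
Closure: {CD}.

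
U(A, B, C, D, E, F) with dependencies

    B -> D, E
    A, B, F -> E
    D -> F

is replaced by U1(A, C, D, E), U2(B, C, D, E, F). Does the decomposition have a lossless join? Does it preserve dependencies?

Lossless test: (C, D, E)⁺ = {C, D, E, F}, which is a superkey of neither fragment — lossy.
Dependency preservation: A, B, F → E is not contained in any single fragment, but the restricted closure of its left-hand side across the fragments still reaches the right-hand side; the remaining FDs each lie inside some fragment. All dependencies are preserved.

lossy but dependency-preserving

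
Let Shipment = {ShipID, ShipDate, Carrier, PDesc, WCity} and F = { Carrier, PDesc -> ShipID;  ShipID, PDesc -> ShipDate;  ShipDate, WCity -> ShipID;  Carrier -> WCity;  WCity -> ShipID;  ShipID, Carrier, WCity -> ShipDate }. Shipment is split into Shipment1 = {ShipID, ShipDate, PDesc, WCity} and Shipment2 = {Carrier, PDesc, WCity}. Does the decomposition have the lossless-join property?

Yes

Common attributes: Shipment1 ∩ Shipment2 = {PDesc, WCity}.
Closure of {PDesc, WCity}: WCity → ShipID applies, adding ShipID; ShipID, PDesc → ShipDate applies, adding ShipDate. So (PDesc, WCity)⁺ = {ShipID, ShipDate, PDesc, WCity}.
This closure contains every attribute of Shipment1, so Shipment1 ∩ Shipment2 → Shipment1. The join is lossless.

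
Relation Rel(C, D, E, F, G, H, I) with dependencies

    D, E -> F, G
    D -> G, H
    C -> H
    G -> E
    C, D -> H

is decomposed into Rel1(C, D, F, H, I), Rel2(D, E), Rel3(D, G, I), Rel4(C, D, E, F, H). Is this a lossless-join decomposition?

Chase test. Columns are C, D, E, F, G, H, I; row i has aⱼ where attribute j ∈ Reli, else bᵢⱼ.
Initial tableau (one row per fragment):
  row 1: a1 a2 b13 a4 b15 a6 a7
  row 2: b21 a2 a3 b24 b25 b26 b27
  row 3: b31 a2 b33 b34 a5 b36 a7
  row 4: a1 a2 a3 a4 b45 a6 b47
Rows 2 and 4 agree on D, E; apply D, E→F, G and equate their F, G entries.
Rows 1 and 2 agree on D; apply D→G, H and equate their G, H entries.
Rows 1 and 3 agree on D; apply D→G, H and equate their G, H entries.
Rows 1 and 2 agree on G; apply G→E and equate their E entries.
Rows 1 and 3 agree on G; apply G→E and equate their E entries.
Rows 1 and 3 agree on D, E; apply D, E→F, G and equate their F, G entries.
Row 1 is now all distinguished symbols — the join is lossless.

Yes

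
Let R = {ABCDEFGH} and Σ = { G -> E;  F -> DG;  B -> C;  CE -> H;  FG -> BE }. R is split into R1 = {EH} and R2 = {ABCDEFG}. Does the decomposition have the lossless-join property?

Common attributes: R1 ∩ R2 = {E}.
No dependency enlarges {E}, so (E)⁺ = {E}.
The closure contains neither all of R1 = {EH} nor all of R2 = {ABCDEFG}, so the common attributes are not a superkey of either fragment. The join is lossy.

No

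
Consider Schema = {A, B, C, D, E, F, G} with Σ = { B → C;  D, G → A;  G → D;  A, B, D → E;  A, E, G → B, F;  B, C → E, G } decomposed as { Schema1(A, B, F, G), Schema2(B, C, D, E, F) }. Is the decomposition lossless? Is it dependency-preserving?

lossless but not dependency-preserving

Lossless test: (B, F)⁺ = {A, B, C, D, E, F, G}, which contains all of one fragment — lossless.
Dependency preservation: the restricted closure of {G} across the fragments never reaches {D}, so G → D cannot be enforced without a join — not preserved.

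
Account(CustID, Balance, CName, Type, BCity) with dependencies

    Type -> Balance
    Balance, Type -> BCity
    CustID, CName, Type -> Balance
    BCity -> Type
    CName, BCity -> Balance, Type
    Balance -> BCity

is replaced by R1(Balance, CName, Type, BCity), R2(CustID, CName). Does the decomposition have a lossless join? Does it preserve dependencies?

Lossless test: (CName)⁺ = {CName}, which is a superkey of neither fragment — lossy.
Dependency preservation: CustID, CName, Type → Balance is not contained in any single fragment, but the restricted closure of its left-hand side across the fragments still reaches the right-hand side; the remaining FDs each lie inside some fragment. All dependencies are preserved.

lossy but dependency-preserving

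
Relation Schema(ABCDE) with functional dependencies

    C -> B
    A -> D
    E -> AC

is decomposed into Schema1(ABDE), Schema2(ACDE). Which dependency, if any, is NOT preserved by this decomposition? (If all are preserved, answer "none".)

Check C → B: no single fragment contains all of {BC}, and the restricted closure of {C} across the fragments never reaches {B}.
A → D is preserved.
E → AC is preserved.

C -> B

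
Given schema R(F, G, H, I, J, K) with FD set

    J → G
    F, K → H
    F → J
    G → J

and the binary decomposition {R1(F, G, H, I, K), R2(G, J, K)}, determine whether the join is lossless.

Common attributes: R1 ∩ R2 = {G, K}.
Closure of {G, K}: G → J applies, adding J. So (G, K)⁺ = {G, J, K}.
This closure contains every attribute of R2, so R1 ∩ R2 → R2. The join is lossless.

Yes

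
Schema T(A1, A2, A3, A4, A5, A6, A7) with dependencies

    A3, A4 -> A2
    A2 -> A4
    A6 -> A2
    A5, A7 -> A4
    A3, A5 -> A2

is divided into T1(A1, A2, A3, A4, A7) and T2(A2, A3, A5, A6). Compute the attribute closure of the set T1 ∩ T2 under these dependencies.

T1 ∩ T2 = {A2, A3}.
A2 → A4 applies, adding A4
Closure: {A2, A3, A4}.

A2, A3, A4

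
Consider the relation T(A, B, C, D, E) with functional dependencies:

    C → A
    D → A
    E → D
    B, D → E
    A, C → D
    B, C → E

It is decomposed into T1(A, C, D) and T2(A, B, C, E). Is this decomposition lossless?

Common attributes: T1 ∩ T2 = {A, C}.
Closure of {A, C}: A, C → D applies, adding D. So (A, C)⁺ = {A, C, D}.
This closure contains every attribute of T1, so T1 ∩ T2 → T1. The join is lossless.

Yes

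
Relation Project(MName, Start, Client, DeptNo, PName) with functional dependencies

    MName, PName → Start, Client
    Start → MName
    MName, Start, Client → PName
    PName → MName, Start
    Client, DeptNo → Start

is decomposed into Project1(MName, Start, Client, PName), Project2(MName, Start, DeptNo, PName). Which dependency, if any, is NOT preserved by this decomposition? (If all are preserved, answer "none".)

Check Client, DeptNo → Start: no single fragment contains all of {Start, Client, DeptNo}, and the restricted closure of {Client, DeptNo} across the fragments never reaches {Start}.
MName, PName → Start, Client is preserved.
Start → MName is preserved.
MName, Start, Client → PName is preserved.
PName → MName, Start is preserved.

Client, DeptNo → Start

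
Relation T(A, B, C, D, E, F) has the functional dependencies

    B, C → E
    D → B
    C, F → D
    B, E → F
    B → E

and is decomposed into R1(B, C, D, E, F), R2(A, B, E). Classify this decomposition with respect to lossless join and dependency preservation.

lossy but dependency-preserving

Lossless test: (B, E)⁺ = {B, E, F}, which is a superkey of neither fragment — lossy.
Dependency preservation: every FD's attributes lie within a single fragment, so each can be enforced locally — preserved.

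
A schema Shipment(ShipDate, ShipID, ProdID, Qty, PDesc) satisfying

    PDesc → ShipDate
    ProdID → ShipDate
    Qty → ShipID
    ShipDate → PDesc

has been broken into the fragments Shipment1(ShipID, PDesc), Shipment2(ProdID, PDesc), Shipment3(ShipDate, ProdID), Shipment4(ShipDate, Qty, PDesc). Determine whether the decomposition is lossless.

Chase test. Columns are ShipDate, ShipID, ProdID, Qty, PDesc; row i has aⱼ where attribute j ∈ Shipmenti, else bᵢⱼ.
Initial tableau (one row per fragment):
  row 1: b11 a2 b13 b14 a5
  row 2: b21 b22 a3 b24 a5
  row 3: a1 b32 a3 b34 b35
  row 4: a1 b42 b43 a4 a5
Rows 1 and 2 agree on PDesc; apply PDesc→ShipDate and equate their ShipDate entries.
Rows 1 and 4 agree on PDesc; apply PDesc→ShipDate and equate their ShipDate entries.
Rows 1 and 3 agree on ShipDate; apply ShipDate→PDesc and equate their PDesc entries.
No row becomes fully distinguished — the join is lossy.

No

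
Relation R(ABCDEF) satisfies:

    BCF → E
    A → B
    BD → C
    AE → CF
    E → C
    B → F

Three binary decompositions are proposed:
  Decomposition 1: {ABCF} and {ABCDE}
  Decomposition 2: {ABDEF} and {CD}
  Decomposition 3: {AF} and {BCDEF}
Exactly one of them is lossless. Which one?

Decomposition 1

Decomposition 1: common = {ABC}, closure = {ABCEF} → lossless.
Decomposition 2: common = {D}, closure = {D} → lossy.
Decomposition 3: common = {F}, closure = {F} → lossy.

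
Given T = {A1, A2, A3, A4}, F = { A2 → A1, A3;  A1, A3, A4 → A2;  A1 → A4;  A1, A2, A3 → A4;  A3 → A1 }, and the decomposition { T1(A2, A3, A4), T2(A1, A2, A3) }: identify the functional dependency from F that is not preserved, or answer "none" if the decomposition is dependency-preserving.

Check A1 → A4: no single fragment contains all of {A1, A4}, and the restricted closure of {A1} across the fragments never reaches {A4}.
A2 → A1, A3 is preserved.
A1, A3, A4 → A2 is preserved.
A1, A2, A3 → A4 is preserved.
A3 → A1 is preserved.

A1 → A4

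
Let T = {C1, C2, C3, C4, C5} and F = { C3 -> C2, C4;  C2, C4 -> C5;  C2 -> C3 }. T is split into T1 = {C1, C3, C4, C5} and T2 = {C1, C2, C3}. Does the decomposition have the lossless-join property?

Yes

Common attributes: T1 ∩ T2 = {C1, C3}.
Closure of {C1, C3}: C3 → C2, C4 applies, adding C2, C4; C2, C4 → C5 applies, adding C5. So (C1, C3)⁺ = {C1, C2, C3, C4, C5}.
This closure contains every attribute of T1, so T1 ∩ T2 → T1. The join is lossless.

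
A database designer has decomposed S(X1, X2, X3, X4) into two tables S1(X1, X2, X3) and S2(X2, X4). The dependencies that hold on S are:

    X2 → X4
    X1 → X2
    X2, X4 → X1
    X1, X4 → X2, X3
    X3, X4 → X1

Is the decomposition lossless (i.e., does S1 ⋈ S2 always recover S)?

Yes

Common attributes: S1 ∩ S2 = {X2}.
Closure of {X2}: X2 → X4 applies, adding X4; X2, X4 → X1 applies, adding X1; X1, X4 → X2, X3 applies, adding X3. So (X2)⁺ = {X1, X2, X3, X4}.
This closure contains every attribute of S1, so S1 ∩ S2 → S1. The join is lossless.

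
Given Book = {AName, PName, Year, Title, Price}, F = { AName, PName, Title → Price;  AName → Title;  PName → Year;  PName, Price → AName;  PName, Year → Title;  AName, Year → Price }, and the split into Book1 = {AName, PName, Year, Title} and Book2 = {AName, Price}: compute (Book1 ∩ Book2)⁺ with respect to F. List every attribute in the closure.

AName, Title

Book1 ∩ Book2 = {AName}.
AName → Title applies, adding Title
Closure: {AName, Title}.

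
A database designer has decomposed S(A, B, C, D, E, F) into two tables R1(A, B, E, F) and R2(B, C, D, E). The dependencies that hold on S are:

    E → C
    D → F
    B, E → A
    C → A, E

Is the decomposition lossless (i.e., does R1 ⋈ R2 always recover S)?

No

Common attributes: R1 ∩ R2 = {B, E}.
Closure of {B, E}: E → C applies, adding C; B, E → A applies, adding A. So (B, E)⁺ = {A, B, C, E}.
The closure contains neither all of R1 = {A, B, E, F} nor all of R2 = {B, C, D, E}, so the common attributes are not a superkey of either fragment. The join is lossy.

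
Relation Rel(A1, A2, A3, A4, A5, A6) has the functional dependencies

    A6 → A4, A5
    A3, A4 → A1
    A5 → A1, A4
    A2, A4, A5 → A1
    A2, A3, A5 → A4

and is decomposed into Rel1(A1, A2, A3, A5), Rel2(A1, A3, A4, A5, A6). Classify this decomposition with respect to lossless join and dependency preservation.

Lossless test: (A1, A3, A5)⁺ = {A1, A3, A4, A5}, which is a superkey of neither fragment — lossy.
Dependency preservation: A2, A4, A5 → A1; A2, A3, A5 → A4 are not contained in any single fragment, but the restricted closure of each left-hand side across the fragments still reaches the right-hand side; the remaining FDs each lie inside some fragment. All dependencies are preserved.

lossy but dependency-preserving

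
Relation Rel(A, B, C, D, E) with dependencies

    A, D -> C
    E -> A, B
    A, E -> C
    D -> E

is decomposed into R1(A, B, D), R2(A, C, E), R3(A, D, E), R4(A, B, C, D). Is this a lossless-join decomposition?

Chase test. Columns are A, B, C, D, E; row i has aⱼ where attribute j ∈ Ri, else bᵢⱼ.
Initial tableau (one row per fragment):
  row 1: a1 a2 b13 a4 b15
  row 2: a1 b22 a3 b24 a5
  row 3: a1 b32 b33 a4 a5
  row 4: a1 a2 a3 a4 b45
Rows 1 and 3 agree on A, D; apply A, D→C and equate their C entries.
Rows 1 and 4 agree on A, D; apply A, D→C and equate their C entries.
Rows 2 and 3 agree on E; apply E→A, B and equate their A, B entries.
Rows 1 and 3 agree on D; apply D→E and equate their E entries.
Rows 1 and 4 agree on D; apply D→E and equate their E entries.
Rows 1 and 2 agree on E; apply E→A, B and equate their A, B entries.
Row 1 is now all distinguished symbols — the join is lossless.

Yes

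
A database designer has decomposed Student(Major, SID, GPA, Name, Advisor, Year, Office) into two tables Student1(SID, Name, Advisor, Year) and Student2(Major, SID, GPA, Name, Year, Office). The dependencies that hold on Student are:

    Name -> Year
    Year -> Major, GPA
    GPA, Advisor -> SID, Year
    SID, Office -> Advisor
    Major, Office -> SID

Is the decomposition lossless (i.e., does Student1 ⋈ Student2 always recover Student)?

Common attributes: Student1 ∩ Student2 = {SID, Name, Year}.
Closure of {SID, Name, Year}: Year → Major, GPA applies, adding Major, GPA. So (SID, Name, Year)⁺ = {Major, SID, GPA, Name, Year}.
The closure contains neither all of Student1 = {SID, Name, Advisor, Year} nor all of Student2 = {Major, SID, GPA, Name, Year, Office}, so the common attributes are not a superkey of either fragment. The join is lossy.

No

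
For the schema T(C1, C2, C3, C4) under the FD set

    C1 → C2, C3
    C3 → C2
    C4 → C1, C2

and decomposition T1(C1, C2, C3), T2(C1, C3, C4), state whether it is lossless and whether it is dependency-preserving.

lossless and dependency-preserving

Lossless test: (C1, C3)⁺ = {C1, C2, C3}, which contains all of one fragment — lossless.
Dependency preservation: C4 → C1, C2 is not contained in any single fragment, but the restricted closure of its left-hand side across the fragments still reaches the right-hand side; the remaining FDs each lie inside some fragment. All dependencies are preserved.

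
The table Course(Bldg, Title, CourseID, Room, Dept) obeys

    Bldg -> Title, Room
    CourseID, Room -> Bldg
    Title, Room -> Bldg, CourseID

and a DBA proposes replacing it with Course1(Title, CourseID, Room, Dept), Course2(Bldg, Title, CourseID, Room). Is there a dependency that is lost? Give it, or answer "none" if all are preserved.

Bldg → Title, Room lies within Course2.
CourseID, Room → Bldg lies within Course2.
Title, Room → Bldg, CourseID lies within Course2.
Every dependency is enforceable on the fragments, so the decomposition is dependency-preserving.

none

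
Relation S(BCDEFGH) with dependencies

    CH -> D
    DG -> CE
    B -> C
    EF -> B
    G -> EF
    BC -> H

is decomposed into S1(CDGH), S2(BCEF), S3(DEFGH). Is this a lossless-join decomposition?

Chase test. Columns are BCDEFGH; row i has aⱼ where attribute j ∈ Si, else bᵢⱼ.
Initial tableau (one row per fragment):
  row 1: b11 a2 a3 b14 b15 a6 a7
  row 2: a1 a2 b23 a4 a5 b26 b27
  row 3: b31 b32 a3 a4 a5 a6 a7
Rows 1 and 3 agree on DG; apply DG→CE and equate their CE entries.
Rows 2 and 3 agree on EF; apply EF→B and equate their B entries.
Rows 1 and 3 agree on G; apply G→EF and equate their EF entries.
Rows 2 and 3 agree on BC; apply BC→H and equate their H entries.
Rows 1 and 2 agree on CH; apply CH→D and equate their D entries.
Rows 1 and 2 agree on EF; apply EF→B and equate their B entries.
Row 1 is now all distinguished symbols — the join is lossless.

Yes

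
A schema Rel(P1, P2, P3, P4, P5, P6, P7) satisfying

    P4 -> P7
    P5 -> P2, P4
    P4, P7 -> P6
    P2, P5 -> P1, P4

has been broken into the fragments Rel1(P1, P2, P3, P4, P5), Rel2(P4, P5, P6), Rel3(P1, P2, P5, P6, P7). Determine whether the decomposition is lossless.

Yes

Chase test. Columns are P1, P2, P3, P4, P5, P6, P7; row i has aⱼ where attribute j ∈ Reli, else bᵢⱼ.
Initial tableau (one row per fragment):
  row 1: a1 a2 a3 a4 a5 b16 b17
  row 2: b21 b22 b23 a4 a5 a6 b27
  row 3: a1 a2 b33 b34 a5 a6 a7
Rows 1 and 2 agree on P4; apply P4→P7 and equate their P7 entries.
Rows 1 and 2 agree on P5; apply P5→P2, P4 and equate their P2, P4 entries.
Rows 1 and 3 agree on P5; apply P5→P2, P4 and equate their P2, P4 entries.
Rows 1 and 2 agree on P4, P7; apply P4, P7→P6 and equate their P6 entries.
Rows 1 and 2 agree on P2, P5; apply P2, P5→P1, P4 and equate their P1, P4 entries.
Rows 1 and 3 agree on P4; apply P4→P7 and equate their P7 entries.
Row 1 is now all distinguished symbols — the join is lossless.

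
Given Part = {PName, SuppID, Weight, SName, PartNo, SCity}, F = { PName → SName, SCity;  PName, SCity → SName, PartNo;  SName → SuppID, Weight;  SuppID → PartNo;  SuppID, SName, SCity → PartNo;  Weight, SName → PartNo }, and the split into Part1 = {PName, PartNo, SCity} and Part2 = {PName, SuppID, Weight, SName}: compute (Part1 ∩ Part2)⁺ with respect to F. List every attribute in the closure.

Part1 ∩ Part2 = {PName}.
PName → SName, SCity applies, adding SName, SCity
PName, SCity → SName, PartNo applies, adding PartNo
SName → SuppID, Weight applies, adding SuppID, Weight
Closure: {PName, SuppID, Weight, SName, PartNo, SCity}.

PName, SuppID, Weight, SName, PartNo, SCity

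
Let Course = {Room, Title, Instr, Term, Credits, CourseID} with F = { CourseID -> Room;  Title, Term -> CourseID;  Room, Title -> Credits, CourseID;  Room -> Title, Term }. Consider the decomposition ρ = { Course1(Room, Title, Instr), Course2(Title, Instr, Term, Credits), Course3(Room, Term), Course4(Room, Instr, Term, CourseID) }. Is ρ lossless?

Yes

Chase test. Columns are Room, Title, Instr, Term, Credits, CourseID; row i has aⱼ where attribute j ∈ Coursei, else bᵢⱼ.
Initial tableau (one row per fragment):
  row 1: a1 a2 a3 b14 b15 b16
  row 2: b21 a2 a3 a4 a5 b26
  row 3: a1 b32 b33 a4 b35 b36
  row 4: a1 b42 a3 a4 b45 a6
Rows 1 and 3 agree on Room; apply Room→Title, Term and equate their Title, Term entries.
Rows 1 and 4 agree on Room; apply Room→Title, Term and equate their Title, Term entries.
Rows 1 and 2 agree on Title, Term; apply Title, Term→CourseID and equate their CourseID entries.
Rows 1 and 3 agree on Title, Term; apply Title, Term→CourseID and equate their CourseID entries.
Rows 1 and 4 agree on Title, Term; apply Title, Term→CourseID and equate their CourseID entries.
Rows 1 and 3 agree on Room, Title; apply Room, Title→Credits, CourseID and equate their Credits, CourseID entries.
Rows 1 and 4 agree on Room, Title; apply Room, Title→Credits, CourseID and equate their Credits, CourseID entries.
Rows 1 and 2 agree on CourseID; apply CourseID→Room and equate their Room entries.
Rows 1 and 2 agree on Room, Title; apply Room, Title→Credits, CourseID and equate their Credits, CourseID entries.
Row 1 is now all distinguished symbols — the join is lossless.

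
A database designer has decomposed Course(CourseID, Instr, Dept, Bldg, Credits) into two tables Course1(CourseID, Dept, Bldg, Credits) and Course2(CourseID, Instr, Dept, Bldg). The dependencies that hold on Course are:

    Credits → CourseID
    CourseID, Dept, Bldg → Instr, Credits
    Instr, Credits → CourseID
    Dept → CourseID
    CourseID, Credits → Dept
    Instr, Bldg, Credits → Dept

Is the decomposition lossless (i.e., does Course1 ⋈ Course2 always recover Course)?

Yes

Common attributes: Course1 ∩ Course2 = {CourseID, Dept, Bldg}.
Closure of {CourseID, Dept, Bldg}: CourseID, Dept, Bldg → Instr, Credits applies, adding Instr, Credits. So (CourseID, Dept, Bldg)⁺ = {CourseID, Instr, Dept, Bldg, Credits}.
This closure contains every attribute of Course1, so Course1 ∩ Course2 → Course1. The join is lossless.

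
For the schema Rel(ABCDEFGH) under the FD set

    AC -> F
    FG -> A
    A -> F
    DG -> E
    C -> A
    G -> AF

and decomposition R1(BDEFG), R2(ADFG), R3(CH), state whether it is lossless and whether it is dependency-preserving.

lossy and not dependency-preserving

Lossless test (chase): Rows 1 and 2 agree on FG; apply FG→A and equate their A entries. Rows 1 and 2 agree on DG; apply DG→E and equate their E entries. No row becomes fully distinguished — the join is lossy.
Dependency preservation: the restricted closure of {C} across the fragments never reaches {A}, so C → A cannot be enforced without a join — not preserved.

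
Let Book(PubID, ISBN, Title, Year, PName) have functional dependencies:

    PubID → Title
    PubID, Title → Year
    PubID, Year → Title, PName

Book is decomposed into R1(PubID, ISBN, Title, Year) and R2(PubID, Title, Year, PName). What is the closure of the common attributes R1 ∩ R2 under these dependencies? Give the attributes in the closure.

PubID, Title, Year, PName

R1 ∩ R2 = {PubID, Title, Year}.
PubID, Year → Title, PName applies, adding PName
Closure: {PubID, Title, Year, PName}.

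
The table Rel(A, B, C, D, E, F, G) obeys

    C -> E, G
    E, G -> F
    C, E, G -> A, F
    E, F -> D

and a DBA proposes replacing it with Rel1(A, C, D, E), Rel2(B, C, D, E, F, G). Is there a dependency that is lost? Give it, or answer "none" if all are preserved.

none

C → E, G lies within Rel2.
E, G → F lies within Rel2.
C, E, G → A, F: restricted closure across fragments reaches A, F.
E, F → D lies within Rel2.
Every dependency is enforceable on the fragments, so the decomposition is dependency-preserving.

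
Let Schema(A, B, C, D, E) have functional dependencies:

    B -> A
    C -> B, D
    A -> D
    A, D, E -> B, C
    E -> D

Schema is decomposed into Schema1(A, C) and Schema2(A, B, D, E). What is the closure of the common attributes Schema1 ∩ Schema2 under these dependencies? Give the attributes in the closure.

Schema1 ∩ Schema2 = {A}.
A → D applies, adding D
Closure: {A, D}.

A, D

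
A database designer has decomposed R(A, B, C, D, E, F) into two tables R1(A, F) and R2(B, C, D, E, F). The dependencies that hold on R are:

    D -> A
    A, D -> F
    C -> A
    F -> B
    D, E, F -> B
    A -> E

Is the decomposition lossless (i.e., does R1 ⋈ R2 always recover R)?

No

Common attributes: R1 ∩ R2 = {F}.
Closure of {F}: F → B applies, adding B. So (F)⁺ = {B, F}.
The closure contains neither all of R1 = {A, F} nor all of R2 = {B, C, D, E, F}, so the common attributes are not a superkey of either fragment. The join is lossy.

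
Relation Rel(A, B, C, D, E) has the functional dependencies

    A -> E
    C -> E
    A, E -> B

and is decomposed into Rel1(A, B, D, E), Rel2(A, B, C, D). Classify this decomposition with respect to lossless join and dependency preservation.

lossless but not dependency-preserving

Lossless test: (A, B, D)⁺ = {A, B, D, E}, which contains all of one fragment — lossless.
Dependency preservation: the restricted closure of {C} across the fragments never reaches {E}, so C → E cannot be enforced without a join — not preserved.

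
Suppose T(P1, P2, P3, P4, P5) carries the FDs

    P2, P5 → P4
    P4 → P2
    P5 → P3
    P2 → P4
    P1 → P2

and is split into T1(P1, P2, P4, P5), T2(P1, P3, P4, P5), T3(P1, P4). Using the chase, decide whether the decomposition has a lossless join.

Yes

Chase test. Columns are P1, P2, P3, P4, P5; row i has aⱼ where attribute j ∈ Ti, else bᵢⱼ.
Initial tableau (one row per fragment):
  row 1: a1 a2 b13 a4 a5
  row 2: a1 b22 a3 a4 a5
  row 3: a1 b32 b33 a4 b35
Rows 1 and 2 agree on P4; apply P4→P2 and equate their P2 entries.
Rows 1 and 3 agree on P4; apply P4→P2 and equate their P2 entries.
Rows 1 and 2 agree on P5; apply P5→P3 and equate their P3 entries.
Row 1 is now all distinguished symbols — the join is lossless.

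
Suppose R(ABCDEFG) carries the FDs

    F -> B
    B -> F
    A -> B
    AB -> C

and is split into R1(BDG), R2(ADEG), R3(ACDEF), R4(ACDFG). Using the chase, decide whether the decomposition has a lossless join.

Chase test. Columns are ABCDEFG; row i has aⱼ where attribute j ∈ Ri, else bᵢⱼ.
Initial tableau (one row per fragment):
  row 1: b11 a2 b13 a4 b15 b16 a7
  row 2: a1 b22 b23 a4 a5 b26 a7
  row 3: a1 b32 a3 a4 a5 a6 b37
  row 4: a1 b42 a3 a4 b45 a6 a7
Rows 3 and 4 agree on F; apply F→B and equate their B entries.
Rows 2 and 3 agree on A; apply A→B and equate their B entries.
Rows 2 and 3 agree on AB; apply AB→C and equate their C entries.
Rows 2 and 3 agree on B; apply B→F and equate their F entries.
No row becomes fully distinguished — the join is lossy.

No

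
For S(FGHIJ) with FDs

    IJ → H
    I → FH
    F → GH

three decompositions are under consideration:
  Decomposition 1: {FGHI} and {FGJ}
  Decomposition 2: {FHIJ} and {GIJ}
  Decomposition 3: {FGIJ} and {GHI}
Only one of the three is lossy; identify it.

Decomposition 1: common = {FG}, closure = {FGH} → lossy.
Decomposition 2: common = {IJ}, closure = {FGHIJ} → lossless.
Decomposition 3: common = {GI}, closure = {FGHI} → lossless.

Decomposition 1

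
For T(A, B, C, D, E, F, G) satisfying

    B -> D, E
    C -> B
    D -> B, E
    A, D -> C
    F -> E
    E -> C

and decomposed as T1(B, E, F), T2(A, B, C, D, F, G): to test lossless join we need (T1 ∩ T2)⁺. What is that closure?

B, C, D, E, F

T1 ∩ T2 = {B, F}.
B → D, E applies, adding D, E
E → C applies, adding C
Closure: {B, C, D, E, F}.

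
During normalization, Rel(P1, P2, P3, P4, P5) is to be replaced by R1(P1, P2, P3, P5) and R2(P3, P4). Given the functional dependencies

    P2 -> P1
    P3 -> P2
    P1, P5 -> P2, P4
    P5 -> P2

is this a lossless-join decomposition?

Common attributes: R1 ∩ R2 = {P3}.
Closure of {P3}: P3 → P2 applies, adding P2; P2 → P1 applies, adding P1. So (P3)⁺ = {P1, P2, P3}.
The closure contains neither all of R1 = {P1, P2, P3, P5} nor all of R2 = {P3, P4}, so the common attributes are not a superkey of either fragment. The join is lossy.

No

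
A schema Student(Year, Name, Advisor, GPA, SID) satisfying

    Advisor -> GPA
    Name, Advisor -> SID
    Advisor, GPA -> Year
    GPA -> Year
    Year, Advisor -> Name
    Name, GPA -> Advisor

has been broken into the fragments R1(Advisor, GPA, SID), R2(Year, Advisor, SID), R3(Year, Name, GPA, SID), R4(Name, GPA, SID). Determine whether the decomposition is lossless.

Chase test. Columns are Year, Name, Advisor, GPA, SID; row i has aⱼ where attribute j ∈ Ri, else bᵢⱼ.
Initial tableau (one row per fragment):
  row 1: b11 b12 a3 a4 a5
  row 2: a1 b22 a3 b24 a5
  row 3: a1 a2 b33 a4 a5
  row 4: b41 a2 b43 a4 a5
Rows 1 and 2 agree on Advisor; apply Advisor→GPA and equate their GPA entries.
Rows 1 and 2 agree on Advisor, GPA; apply Advisor, GPA→Year and equate their Year entries.
Rows 1 and 4 agree on GPA; apply GPA→Year and equate their Year entries.
Rows 1 and 2 agree on Year, Advisor; apply Year, Advisor→Name and equate their Name entries.
Rows 3 and 4 agree on Name, GPA; apply Name, GPA→Advisor and equate their Advisor entries.
No row becomes fully distinguished — the join is lossy.

No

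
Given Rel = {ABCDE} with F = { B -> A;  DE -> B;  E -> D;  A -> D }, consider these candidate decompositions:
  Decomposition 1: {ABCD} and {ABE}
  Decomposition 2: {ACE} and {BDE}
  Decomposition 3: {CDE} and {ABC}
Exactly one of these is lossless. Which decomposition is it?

Decomposition 2

Decomposition 1: common = {AB}, closure = {ABD} → lossy.
Decomposition 2: common = {E}, closure = {ABDE} → lossless.
Decomposition 3: common = {C}, closure = {C} → lossy.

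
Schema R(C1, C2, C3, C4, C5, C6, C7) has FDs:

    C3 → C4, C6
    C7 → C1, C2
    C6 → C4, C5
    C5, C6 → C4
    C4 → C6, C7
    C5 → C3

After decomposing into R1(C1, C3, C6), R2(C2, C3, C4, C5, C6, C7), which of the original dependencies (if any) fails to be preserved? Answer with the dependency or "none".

Check C7 → C1, C2: no single fragment contains all of {C1, C2, C7}, and the restricted closure of {C7} across the fragments never reaches {C1, C2}.
C3 → C4, C6 is preserved.
C6 → C4, C5 is preserved.
C5, C6 → C4 is preserved.
C4 → C6, C7 is preserved.
C5 → C3 is preserved.

C7 → C1, C2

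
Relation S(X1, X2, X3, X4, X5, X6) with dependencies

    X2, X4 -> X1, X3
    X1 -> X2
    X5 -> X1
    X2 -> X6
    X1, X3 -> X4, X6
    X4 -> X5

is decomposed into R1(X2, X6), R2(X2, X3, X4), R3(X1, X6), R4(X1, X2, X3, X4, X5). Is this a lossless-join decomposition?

Yes

Chase test. Columns are X1, X2, X3, X4, X5, X6; row i has aⱼ where attribute j ∈ Ri, else bᵢⱼ.
Initial tableau (one row per fragment):
  row 1: b11 a2 b13 b14 b15 a6
  row 2: b21 a2 a3 a4 b25 b26
  row 3: a1 b32 b33 b34 b35 a6
  row 4: a1 a2 a3 a4 a5 b46
Rows 2 and 4 agree on X2, X4; apply X2, X4→X1, X3 and equate their X1, X3 entries.
Rows 2 and 3 agree on X1; apply X1→X2 and equate their X2 entries.
Rows 1 and 2 agree on X2; apply X2→X6 and equate their X6 entries.
Rows 1 and 4 agree on X2; apply X2→X6 and equate their X6 entries.
Rows 2 and 4 agree on X4; apply X4→X5 and equate their X5 entries.
Row 2 is now all distinguished symbols — the join is lossless.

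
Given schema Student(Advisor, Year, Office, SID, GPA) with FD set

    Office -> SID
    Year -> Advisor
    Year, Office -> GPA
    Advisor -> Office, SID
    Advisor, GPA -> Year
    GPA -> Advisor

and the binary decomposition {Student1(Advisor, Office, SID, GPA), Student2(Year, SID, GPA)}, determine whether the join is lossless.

Yes

Common attributes: Student1 ∩ Student2 = {SID, GPA}.
Closure of {SID, GPA}: GPA → Advisor applies, adding Advisor; Advisor → Office, SID applies, adding Office; Advisor, GPA → Year applies, adding Year. So (SID, GPA)⁺ = {Advisor, Year, Office, SID, GPA}.
This closure contains every attribute of Student1, so Student1 ∩ Student2 → Student1. The join is lossless.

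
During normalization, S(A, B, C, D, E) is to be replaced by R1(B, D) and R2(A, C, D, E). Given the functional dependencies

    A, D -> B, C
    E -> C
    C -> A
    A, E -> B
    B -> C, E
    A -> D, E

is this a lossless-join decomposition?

Common attributes: R1 ∩ R2 = {D}.
No dependency enlarges {D}, so (D)⁺ = {D}.
The closure contains neither all of R1 = {B, D} nor all of R2 = {A, C, D, E}, so the common attributes are not a superkey of either fragment. The join is lossy.

No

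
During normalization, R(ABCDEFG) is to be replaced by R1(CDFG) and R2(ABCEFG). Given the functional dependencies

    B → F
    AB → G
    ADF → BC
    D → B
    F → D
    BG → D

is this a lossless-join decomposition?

Yes

Common attributes: R1 ∩ R2 = {CFG}.
Closure of {CFG}: F → D applies, adding D; D → B applies, adding B. So (CFG)⁺ = {BCDFG}.
This closure contains every attribute of R1, so R1 ∩ R2 → R1. The join is lossless.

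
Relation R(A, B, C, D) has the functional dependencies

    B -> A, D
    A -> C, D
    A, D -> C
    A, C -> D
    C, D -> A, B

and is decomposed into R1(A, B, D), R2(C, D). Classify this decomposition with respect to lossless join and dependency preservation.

lossy and not dependency-preserving

Lossless test: (D)⁺ = {D}, which is a superkey of neither fragment — lossy.
Dependency preservation: the restricted closure of {A} across the fragments never reaches {C, D}, so A → C, D cannot be enforced without a join — not preserved.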